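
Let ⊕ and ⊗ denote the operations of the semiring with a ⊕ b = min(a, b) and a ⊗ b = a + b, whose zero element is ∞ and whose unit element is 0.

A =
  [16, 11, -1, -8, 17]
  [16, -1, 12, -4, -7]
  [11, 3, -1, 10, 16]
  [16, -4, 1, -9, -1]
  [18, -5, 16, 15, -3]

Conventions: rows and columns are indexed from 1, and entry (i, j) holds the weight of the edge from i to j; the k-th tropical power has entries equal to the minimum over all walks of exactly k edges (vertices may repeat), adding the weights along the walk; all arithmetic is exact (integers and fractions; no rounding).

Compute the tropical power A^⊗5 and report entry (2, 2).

A^⊗2:
  [8, -12, -7, -17, -9]
  [11, -12, -3, -13, -10]
  [10, 2, -2, -1, -4]
  [7, -13, -8, -18, -11]
  [11, -8, 7, -9, -12]
A^⊗3:
  [-1, -21, -16, -26, -19]
  [3, -17, -12, -22, -19]
  [9, -9, -3, -10, -7]
  [-2, -22, -17, -27, -20]
  [6, -17, -8, -18, -15]
A^⊗4:
  [-10, -30, -25, -35, -28]
  [-6, -26, -21, -31, -24]
  [6, -14, -9, -19, -16]
  [-11, -31, -26, -36, -29]
  [-2, -22, -17, -27, -24]
A^⊗5:
  [-19, -39, -34, -44, -37]
  [-15, -35, -30, -40, -33]
  [-3, -23, -18, -28, -21]
  [-20, -40, -35, -45, -38]
  [-11, -31, -26, -36, -29]
Key observation: the optimum is the walk 2->4->4->4->4->2, with weight (-4) + (-9) + (-9) + (-9) + (-4) = -35.
Optimal value attained by: walk 2->4->4->4->4->2.
Answer: (A^⊗5)[2][2] = -35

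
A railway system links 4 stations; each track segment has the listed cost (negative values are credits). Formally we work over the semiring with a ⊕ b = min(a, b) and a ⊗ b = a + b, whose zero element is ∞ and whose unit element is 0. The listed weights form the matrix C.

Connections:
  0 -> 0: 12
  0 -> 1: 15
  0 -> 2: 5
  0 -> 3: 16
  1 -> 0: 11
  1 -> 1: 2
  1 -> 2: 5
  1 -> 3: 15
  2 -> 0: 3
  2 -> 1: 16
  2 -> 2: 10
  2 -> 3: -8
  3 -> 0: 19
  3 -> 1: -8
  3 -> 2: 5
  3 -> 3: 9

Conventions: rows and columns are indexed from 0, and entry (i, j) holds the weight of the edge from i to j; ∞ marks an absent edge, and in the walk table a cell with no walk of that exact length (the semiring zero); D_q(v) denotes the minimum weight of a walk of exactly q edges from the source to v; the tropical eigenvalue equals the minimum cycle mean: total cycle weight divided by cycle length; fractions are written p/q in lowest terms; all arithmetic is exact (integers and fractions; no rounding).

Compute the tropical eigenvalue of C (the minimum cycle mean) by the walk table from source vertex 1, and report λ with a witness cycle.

q=0: [∞, 0, ∞, ∞]
q=1: [11, 2, 5, 15]
q=2: [8, 4, 7, -3]
q=3: [10, -11, 2, -1]
q=4: [0, -9, -6, -6]
Optimal cycle mean attained by: cycle 1->2->3->1, total 5 + (-8) + (-8), length 3.
Answer: λ = -11/3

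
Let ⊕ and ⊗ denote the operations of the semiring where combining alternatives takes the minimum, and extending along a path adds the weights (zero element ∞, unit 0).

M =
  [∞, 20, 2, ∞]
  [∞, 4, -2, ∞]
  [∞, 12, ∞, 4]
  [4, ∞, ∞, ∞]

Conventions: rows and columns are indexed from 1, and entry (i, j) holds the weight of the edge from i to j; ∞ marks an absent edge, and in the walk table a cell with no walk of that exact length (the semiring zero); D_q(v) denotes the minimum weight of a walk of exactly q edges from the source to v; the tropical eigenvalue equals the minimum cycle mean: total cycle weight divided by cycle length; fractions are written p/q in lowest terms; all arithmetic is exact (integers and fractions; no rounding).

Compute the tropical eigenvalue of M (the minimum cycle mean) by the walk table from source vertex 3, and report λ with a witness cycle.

q=0: [∞, ∞, 0, ∞]
q=1: [∞, 12, ∞, 4]
q=2: [8, 16, 10, ∞]
q=3: [∞, 20, 10, 14]
q=4: [18, 22, 18, 14]
Optimal cycle mean attained by: cycle 1->3->4->1, total 2 + 4 + 4, length 3.
Answer: λ = 10/3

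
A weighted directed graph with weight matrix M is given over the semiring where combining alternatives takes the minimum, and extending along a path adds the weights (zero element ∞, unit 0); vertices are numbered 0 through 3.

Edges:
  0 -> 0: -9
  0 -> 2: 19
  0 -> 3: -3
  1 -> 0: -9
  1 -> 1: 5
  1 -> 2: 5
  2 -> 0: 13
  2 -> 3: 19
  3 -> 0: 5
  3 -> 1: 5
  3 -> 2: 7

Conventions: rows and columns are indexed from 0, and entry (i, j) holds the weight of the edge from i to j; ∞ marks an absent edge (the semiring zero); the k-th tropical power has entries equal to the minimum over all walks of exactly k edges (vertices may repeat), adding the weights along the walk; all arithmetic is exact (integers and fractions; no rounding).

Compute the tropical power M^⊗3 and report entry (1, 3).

M^⊗2:
  [-18, 2, 4, -12]
  [-18, 10, 10, -12]
  [4, 24, 26, 10]
  [-4, 10, 10, 2]
M^⊗3:
  [-27, -7, -5, -21]
  [-27, -7, -5, -21]
  [-5, 15, 17, 1]
  [-13, 7, 9, -7]
Key observation: the optimum is the walk 1->0->0->3, with weight (-9) + (-9) + (-3) = -21.
Optimal value attained by: walk 1->0->0->3.
Answer: (M^⊗3)[1][3] = -21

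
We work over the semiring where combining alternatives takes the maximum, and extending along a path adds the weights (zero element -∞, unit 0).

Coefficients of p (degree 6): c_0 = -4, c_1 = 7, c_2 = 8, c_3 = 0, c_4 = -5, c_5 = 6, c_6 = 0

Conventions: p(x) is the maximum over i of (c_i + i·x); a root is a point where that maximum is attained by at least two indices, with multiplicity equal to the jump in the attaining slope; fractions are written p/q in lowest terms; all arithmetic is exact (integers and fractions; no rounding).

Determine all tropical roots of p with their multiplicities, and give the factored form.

hull edge (i=0, c=-4) to (i=1, c=7): slope 11, span 1
hull edge (i=1, c=7) to (i=2, c=8): slope 1, span 1
hull edge (i=2, c=8) to (i=5, c=6): slope -2/3, span 3
hull edge (i=5, c=6) to (i=6, c=0): slope -6, span 1
Factored form: p(x) = 0 ⊗ (x ⊕ (-11)) ⊗ (x ⊕ (-1)) ⊗ (x ⊕ 2/3) ⊗ (x ⊕ 2/3) ⊗ (x ⊕ 2/3) ⊗ (x ⊕ 6)
Answer: roots = -11 (mult 1), -1 (mult 1), 2/3 (mult 3), 6 (mult 1)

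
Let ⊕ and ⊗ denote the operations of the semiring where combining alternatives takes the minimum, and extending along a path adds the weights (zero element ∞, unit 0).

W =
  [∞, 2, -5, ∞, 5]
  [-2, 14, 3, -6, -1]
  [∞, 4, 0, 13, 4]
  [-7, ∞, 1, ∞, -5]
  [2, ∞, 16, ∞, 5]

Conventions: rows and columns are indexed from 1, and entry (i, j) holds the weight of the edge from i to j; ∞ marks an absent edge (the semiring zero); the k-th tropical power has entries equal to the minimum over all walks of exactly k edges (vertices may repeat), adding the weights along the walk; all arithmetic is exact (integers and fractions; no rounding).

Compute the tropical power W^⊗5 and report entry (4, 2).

W^⊗2:
  [0, -1, -5, -4, -1]
  [-13, 0, -7, 8, -11]
  [2, 4, 0, -2, 3]
  [-3, -5, -12, 14, -2]
  [7, 4, -3, 29, 7]
W^⊗3:
  [-11, -1, -5, -7, -9]
  [-9, -11, -18, -6, -8]
  [-9, 4, -3, -2, -7]
  [-7, -8, -12, -11, -8]
  [2, 1, -3, -2, 1]
W^⊗4:
  [-14, -9, -16, -7, -12]
  [-13, -14, -18, -17, -14]
  [-9, -7, -14, -2, -7]
  [-18, -8, -12, -14, -16]
  [-9, 1, -3, -5, -7]
W^⊗5:
  [-14, -12, -19, -15, -12]
  [-24, -14, -18, -20, -22]
  [-9, -10, -14, -13, -10]
  [-21, -16, -23, -14, -19]
  [-12, -7, -14, -5, -10]
Key observation: the optimum is the walk 4->1->2->4->1->2, with weight (-7) + 2 + (-6) + (-7) + 2 = -16.
Optimal value attained by: walk 4->1->2->4->1->2.
Answer: (W^⊗5)[4][2] = -16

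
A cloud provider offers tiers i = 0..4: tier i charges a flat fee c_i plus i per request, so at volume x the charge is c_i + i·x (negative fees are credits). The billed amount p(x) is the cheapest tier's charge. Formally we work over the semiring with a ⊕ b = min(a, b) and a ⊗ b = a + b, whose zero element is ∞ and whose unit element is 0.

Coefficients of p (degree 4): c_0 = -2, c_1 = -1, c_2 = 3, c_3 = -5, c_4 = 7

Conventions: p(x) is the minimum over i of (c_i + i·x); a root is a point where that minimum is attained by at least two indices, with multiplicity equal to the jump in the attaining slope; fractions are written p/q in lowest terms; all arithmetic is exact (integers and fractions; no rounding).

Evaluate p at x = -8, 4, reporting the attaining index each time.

p(-8) = min(-2+0·(-8)=-2, -1+1·(-8)=-9, 3+2·(-8)=-13, -5+3·(-8)=-29, 7+4·(-8)=-25) = -29 (attained by i=3)
p(4) = min(-2+0·4=-2, -1+1·4=3, 3+2·4=11, -5+3·4=7, 7+4·4=23) = -2 (attained by i=0)
Answer: p(-8) = -29; p(4) = -2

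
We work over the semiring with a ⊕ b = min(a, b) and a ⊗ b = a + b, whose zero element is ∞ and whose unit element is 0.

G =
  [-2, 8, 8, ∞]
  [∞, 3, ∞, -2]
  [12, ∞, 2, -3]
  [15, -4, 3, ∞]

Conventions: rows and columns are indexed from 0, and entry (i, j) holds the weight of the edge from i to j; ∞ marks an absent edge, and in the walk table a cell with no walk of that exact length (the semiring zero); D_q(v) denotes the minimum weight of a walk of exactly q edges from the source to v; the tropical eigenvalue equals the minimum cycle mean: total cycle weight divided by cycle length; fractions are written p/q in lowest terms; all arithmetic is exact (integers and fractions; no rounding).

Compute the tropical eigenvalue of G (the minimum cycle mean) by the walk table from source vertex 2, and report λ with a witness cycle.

q=0: [∞, ∞, 0, ∞]
q=1: [12, ∞, 2, -3]
q=2: [10, -7, 0, -1]
q=3: [8, -5, 2, -9]
q=4: [6, -13, -6, -7]
Optimal cycle mean attained by: cycle 1->3->1, total (-2) + (-4), length 2.
Answer: λ = -3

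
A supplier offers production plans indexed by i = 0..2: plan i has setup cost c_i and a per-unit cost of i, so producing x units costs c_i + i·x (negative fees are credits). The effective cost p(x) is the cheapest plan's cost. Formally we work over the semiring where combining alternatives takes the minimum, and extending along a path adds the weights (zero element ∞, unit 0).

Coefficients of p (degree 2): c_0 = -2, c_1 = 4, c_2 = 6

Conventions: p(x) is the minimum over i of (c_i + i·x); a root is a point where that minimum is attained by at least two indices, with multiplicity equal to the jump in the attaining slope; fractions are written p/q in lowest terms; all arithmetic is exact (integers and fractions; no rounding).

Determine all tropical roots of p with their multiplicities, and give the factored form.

hull edge (i=0, c=-2) to (i=2, c=6): slope 4, span 2
Factored form: p(x) = 6 ⊗ (x ⊕ (-4)) ⊗ (x ⊕ (-4))
Answer: roots = -4 (mult 2)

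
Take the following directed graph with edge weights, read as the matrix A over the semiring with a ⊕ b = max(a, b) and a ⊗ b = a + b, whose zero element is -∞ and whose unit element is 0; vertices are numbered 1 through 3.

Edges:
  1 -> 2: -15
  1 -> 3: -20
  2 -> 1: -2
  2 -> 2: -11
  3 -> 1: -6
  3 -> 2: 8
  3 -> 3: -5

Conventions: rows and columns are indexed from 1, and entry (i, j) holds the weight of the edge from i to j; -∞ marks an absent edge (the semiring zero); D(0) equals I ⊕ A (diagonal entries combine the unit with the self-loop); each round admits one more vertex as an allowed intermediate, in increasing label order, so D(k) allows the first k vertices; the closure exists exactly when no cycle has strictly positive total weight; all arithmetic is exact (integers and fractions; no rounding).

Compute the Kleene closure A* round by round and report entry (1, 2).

D(0):
  [0, -15, -20]
  [-2, 0, -∞]
  [-6, 8, 0]
D(1):
  [0, -15, -20]
  [-2, 0, -22]
  [-6, 8, 0]
D(2):
  [0, -15, -20]
  [-2, 0, -22]
  [6, 8, 0]
D(3):
  [0, -12, -20]
  [-2, 0, -22]
  [6, 8, 0]
Answer: A*[1][2] = -12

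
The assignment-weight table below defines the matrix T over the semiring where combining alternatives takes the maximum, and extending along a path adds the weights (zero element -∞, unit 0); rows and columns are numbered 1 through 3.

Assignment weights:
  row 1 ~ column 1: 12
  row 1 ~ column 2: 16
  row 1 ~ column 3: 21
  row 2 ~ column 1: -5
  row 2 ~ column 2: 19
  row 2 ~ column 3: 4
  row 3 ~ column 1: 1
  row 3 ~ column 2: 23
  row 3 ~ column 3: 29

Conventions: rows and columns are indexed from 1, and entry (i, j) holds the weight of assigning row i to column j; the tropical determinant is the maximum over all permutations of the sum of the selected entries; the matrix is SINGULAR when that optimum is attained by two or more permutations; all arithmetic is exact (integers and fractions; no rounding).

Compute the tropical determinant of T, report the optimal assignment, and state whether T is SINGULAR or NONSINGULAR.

σ = (1, 2, 3): 12 + 19 + 29 = 60
σ = (1, 3, 2): 12 + 4 + 23 = 39
σ = (2, 1, 3): 16 + (-5) + 29 = 40
σ = (2, 3, 1): 16 + 4 + 1 = 21
σ = (3, 1, 2): 21 + (-5) + 23 = 39
σ = (3, 2, 1): 21 + 19 + 1 = 41
Optimal value attained by: σ = (1, 2, 3).
Answer: det⊕(T) = 60; verdict: NONSINGULAR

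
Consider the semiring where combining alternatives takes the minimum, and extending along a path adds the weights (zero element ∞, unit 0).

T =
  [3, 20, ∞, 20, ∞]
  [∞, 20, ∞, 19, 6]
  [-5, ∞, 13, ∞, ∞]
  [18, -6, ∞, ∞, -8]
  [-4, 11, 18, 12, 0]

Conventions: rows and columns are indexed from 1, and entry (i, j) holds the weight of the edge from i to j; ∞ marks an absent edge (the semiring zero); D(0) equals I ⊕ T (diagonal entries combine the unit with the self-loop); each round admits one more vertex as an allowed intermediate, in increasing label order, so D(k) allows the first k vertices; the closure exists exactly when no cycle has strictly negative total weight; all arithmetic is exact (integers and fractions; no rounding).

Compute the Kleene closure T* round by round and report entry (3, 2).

D(0):
  [0, 20, ∞, 20, ∞]
  [∞, 0, ∞, 19, 6]
  [-5, ∞, 0, ∞, ∞]
  [18, -6, ∞, 0, -8]
  [-4, 11, 18, 12, 0]
D(1):
  [0, 20, ∞, 20, ∞]
  [∞, 0, ∞, 19, 6]
  [-5, 15, 0, 15, ∞]
  [18, -6, ∞, 0, -8]
  [-4, 11, 18, 12, 0]
D(2):
  [0, 20, ∞, 20, 26]
  [∞, 0, ∞, 19, 6]
  [-5, 15, 0, 15, 21]
  [18, -6, ∞, 0, -8]
  [-4, 11, 18, 12, 0]
D(3):
  [0, 20, ∞, 20, 26]
  [∞, 0, ∞, 19, 6]
  [-5, 15, 0, 15, 21]
  [18, -6, ∞, 0, -8]
  [-4, 11, 18, 12, 0]
D(4):
  [0, 14, ∞, 20, 12]
  [37, 0, ∞, 19, 6]
  [-5, 9, 0, 15, 7]
  [18, -6, ∞, 0, -8]
  [-4, 6, 18, 12, 0]
D(5):
  [0, 14, 30, 20, 12]
  [2, 0, 24, 18, 6]
  [-5, 9, 0, 15, 7]
  [-12, -6, 10, 0, -8]
  [-4, 6, 18, 12, 0]
Answer: T*[3][2] = 9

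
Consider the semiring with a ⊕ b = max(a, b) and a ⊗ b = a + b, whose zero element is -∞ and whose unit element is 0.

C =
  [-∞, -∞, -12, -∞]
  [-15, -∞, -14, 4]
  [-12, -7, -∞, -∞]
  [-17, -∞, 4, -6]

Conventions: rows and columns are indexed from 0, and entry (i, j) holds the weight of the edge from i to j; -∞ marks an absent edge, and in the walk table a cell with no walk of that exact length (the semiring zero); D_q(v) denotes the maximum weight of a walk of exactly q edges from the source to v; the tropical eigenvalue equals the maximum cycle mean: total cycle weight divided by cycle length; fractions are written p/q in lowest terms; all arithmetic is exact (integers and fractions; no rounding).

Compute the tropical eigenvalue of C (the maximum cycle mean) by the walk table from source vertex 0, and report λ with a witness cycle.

q=0: [0, -∞, -∞, -∞]
q=1: [-∞, -∞, -12, -∞]
q=2: [-24, -19, -∞, -∞]
q=3: [-34, -∞, -33, -15]
q=4: [-32, -40, -11, -21]
Optimal cycle mean attained by: cycle 1->3->2->1, total 4 + 4 + (-7), length 3.
Answer: λ = 1/3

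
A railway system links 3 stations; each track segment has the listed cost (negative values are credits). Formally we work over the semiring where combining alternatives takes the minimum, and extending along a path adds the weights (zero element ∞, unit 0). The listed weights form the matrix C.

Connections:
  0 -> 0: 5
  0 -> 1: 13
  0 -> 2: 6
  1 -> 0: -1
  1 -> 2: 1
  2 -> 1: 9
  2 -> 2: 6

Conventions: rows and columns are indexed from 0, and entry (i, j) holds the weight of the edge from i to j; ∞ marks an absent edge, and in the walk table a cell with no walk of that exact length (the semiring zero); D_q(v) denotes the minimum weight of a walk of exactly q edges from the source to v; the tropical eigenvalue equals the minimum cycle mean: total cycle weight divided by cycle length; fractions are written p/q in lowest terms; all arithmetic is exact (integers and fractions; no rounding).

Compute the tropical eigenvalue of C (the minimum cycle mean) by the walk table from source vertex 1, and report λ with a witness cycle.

q=0: [∞, 0, ∞]
q=1: [-1, ∞, 1]
q=2: [4, 10, 5]
q=3: [9, 14, 10]
Optimal cycle mean attained by: cycle 0->2->1->0, total 6 + 9 + (-1), length 3.
Answer: λ = 14/3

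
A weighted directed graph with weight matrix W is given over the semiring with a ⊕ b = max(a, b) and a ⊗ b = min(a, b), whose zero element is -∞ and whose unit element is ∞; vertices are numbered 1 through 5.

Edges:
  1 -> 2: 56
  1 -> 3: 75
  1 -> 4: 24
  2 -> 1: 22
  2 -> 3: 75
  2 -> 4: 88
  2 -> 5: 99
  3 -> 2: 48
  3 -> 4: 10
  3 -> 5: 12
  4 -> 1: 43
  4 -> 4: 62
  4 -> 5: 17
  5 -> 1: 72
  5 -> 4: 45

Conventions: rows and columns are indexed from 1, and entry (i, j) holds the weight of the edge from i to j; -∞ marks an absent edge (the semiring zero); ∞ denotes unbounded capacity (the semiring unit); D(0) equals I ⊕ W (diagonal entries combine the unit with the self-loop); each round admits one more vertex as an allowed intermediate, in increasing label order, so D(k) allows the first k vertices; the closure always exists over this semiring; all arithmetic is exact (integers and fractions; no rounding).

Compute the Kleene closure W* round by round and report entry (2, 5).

D(0):
  [∞, 56, 75, 24, -∞]
  [22, ∞, 75, 88, 99]
  [-∞, 48, ∞, 10, 12]
  [43, -∞, -∞, ∞, 17]
  [72, -∞, -∞, 45, ∞]
D(1):
  [∞, 56, 75, 24, -∞]
  [22, ∞, 75, 88, 99]
  [-∞, 48, ∞, 10, 12]
  [43, 43, 43, ∞, 17]
  [72, 56, 72, 45, ∞]
D(2):
  [∞, 56, 75, 56, 56]
  [22, ∞, 75, 88, 99]
  [22, 48, ∞, 48, 48]
  [43, 43, 43, ∞, 43]
  [72, 56, 72, 56, ∞]
D(3):
  [∞, 56, 75, 56, 56]
  [22, ∞, 75, 88, 99]
  [22, 48, ∞, 48, 48]
  [43, 43, 43, ∞, 43]
  [72, 56, 72, 56, ∞]
D(4):
  [∞, 56, 75, 56, 56]
  [43, ∞, 75, 88, 99]
  [43, 48, ∞, 48, 48]
  [43, 43, 43, ∞, 43]
  [72, 56, 72, 56, ∞]
D(5):
  [∞, 56, 75, 56, 56]
  [72, ∞, 75, 88, 99]
  [48, 48, ∞, 48, 48]
  [43, 43, 43, ∞, 43]
  [72, 56, 72, 56, ∞]
Answer: W*[2][5] = 99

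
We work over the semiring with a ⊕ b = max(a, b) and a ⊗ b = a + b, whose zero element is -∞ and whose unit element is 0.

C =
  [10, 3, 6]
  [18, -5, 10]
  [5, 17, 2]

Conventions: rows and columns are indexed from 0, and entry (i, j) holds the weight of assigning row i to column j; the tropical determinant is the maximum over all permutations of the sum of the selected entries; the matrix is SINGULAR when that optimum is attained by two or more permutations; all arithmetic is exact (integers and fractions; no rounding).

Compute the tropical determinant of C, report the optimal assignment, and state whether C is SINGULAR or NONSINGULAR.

σ = (0, 1, 2): 10 + (-5) + 2 = 7
σ = (0, 2, 1): 10 + 10 + 17 = 37
σ = (1, 0, 2): 3 + 18 + 2 = 23
σ = (1, 2, 0): 3 + 10 + 5 = 18
σ = (2, 0, 1): 6 + 18 + 17 = 41
σ = (2, 1, 0): 6 + (-5) + 5 = 6
Optimal value attained by: σ = (2, 0, 1).
Answer: det⊕(C) = 41; verdict: NONSINGULAR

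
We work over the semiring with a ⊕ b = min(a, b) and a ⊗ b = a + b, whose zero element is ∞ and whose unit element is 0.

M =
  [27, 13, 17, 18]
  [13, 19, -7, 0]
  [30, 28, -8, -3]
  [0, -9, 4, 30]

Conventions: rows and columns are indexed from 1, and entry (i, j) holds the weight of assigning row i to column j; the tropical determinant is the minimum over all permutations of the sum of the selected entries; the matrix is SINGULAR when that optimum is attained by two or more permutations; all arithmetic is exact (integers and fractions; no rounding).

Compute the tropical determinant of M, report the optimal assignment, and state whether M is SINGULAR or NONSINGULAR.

σ = (1, 2, 3, 4): 27 + 19 + (-8) + 30 = 68
σ = (1, 2, 4, 3): 27 + 19 + (-3) + 4 = 47
σ = (1, 3, 2, 4): 27 + (-7) + 28 + 30 = 78
σ = (1, 3, 4, 2): 27 + (-7) + (-3) + (-9) = 8
σ = (1, 4, 2, 3): 27 + 0 + 28 + 4 = 59
σ = (1, 4, 3, 2): 27 + 0 + (-8) + (-9) = 10
σ = (2, 1, 3, 4): 13 + 13 + (-8) + 30 = 48
σ = (2, 1, 4, 3): 13 + 13 + (-3) + 4 = 27
σ = (2, 3, 1, 4): 13 + (-7) + 30 + 30 = 66
σ = (2, 3, 4, 1): 13 + (-7) + (-3) + 0 = 3
σ = (2, 4, 1, 3): 13 + 0 + 30 + 4 = 47
σ = (2, 4, 3, 1): 13 + 0 + (-8) + 0 = 5
σ = (3, 1, 2, 4): 17 + 13 + 28 + 30 = 88
σ = (3, 1, 4, 2): 17 + 13 + (-3) + (-9) = 18
σ = (3, 2, 1, 4): 17 + 19 + 30 + 30 = 96
σ = (3, 2, 4, 1): 17 + 19 + (-3) + 0 = 33
σ = (3, 4, 1, 2): 17 + 0 + 30 + (-9) = 38
σ = (3, 4, 2, 1): 17 + 0 + 28 + 0 = 45
σ = (4, 1, 2, 3): 18 + 13 + 28 + 4 = 63
σ = (4, 1, 3, 2): 18 + 13 + (-8) + (-9) = 14
σ = (4, 2, 1, 3): 18 + 19 + 30 + 4 = 71
σ = (4, 2, 3, 1): 18 + 19 + (-8) + 0 = 29
σ = (4, 3, 1, 2): 18 + (-7) + 30 + (-9) = 32
σ = (4, 3, 2, 1): 18 + (-7) + 28 + 0 = 39
Optimal value attained by: σ = (2, 3, 4, 1).
Answer: det⊕(M) = 3; verdict: NONSINGULAR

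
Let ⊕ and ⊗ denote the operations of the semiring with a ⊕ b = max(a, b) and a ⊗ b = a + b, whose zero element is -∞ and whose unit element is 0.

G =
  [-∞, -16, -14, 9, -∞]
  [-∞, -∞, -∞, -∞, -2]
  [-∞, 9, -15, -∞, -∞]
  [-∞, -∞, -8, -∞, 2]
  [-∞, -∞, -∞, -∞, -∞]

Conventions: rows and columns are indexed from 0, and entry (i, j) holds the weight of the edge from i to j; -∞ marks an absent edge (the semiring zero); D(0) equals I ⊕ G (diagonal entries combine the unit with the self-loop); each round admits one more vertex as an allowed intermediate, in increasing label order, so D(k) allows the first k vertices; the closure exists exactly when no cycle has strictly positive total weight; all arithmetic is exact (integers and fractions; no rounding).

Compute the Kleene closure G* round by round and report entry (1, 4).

D(0):
  [0, -16, -14, 9, -∞]
  [-∞, 0, -∞, -∞, -2]
  [-∞, 9, 0, -∞, -∞]
  [-∞, -∞, -8, 0, 2]
  [-∞, -∞, -∞, -∞, 0]
D(1):
  [0, -16, -14, 9, -∞]
  [-∞, 0, -∞, -∞, -2]
  [-∞, 9, 0, -∞, -∞]
  [-∞, -∞, -8, 0, 2]
  [-∞, -∞, -∞, -∞, 0]
D(2):
  [0, -16, -14, 9, -18]
  [-∞, 0, -∞, -∞, -2]
  [-∞, 9, 0, -∞, 7]
  [-∞, -∞, -8, 0, 2]
  [-∞, -∞, -∞, -∞, 0]
D(3):
  [0, -5, -14, 9, -7]
  [-∞, 0, -∞, -∞, -2]
  [-∞, 9, 0, -∞, 7]
  [-∞, 1, -8, 0, 2]
  [-∞, -∞, -∞, -∞, 0]
D(4):
  [0, 10, 1, 9, 11]
  [-∞, 0, -∞, -∞, -2]
  [-∞, 9, 0, -∞, 7]
  [-∞, 1, -8, 0, 2]
  [-∞, -∞, -∞, -∞, 0]
D(5):
  [0, 10, 1, 9, 11]
  [-∞, 0, -∞, -∞, -2]
  [-∞, 9, 0, -∞, 7]
  [-∞, 1, -8, 0, 2]
  [-∞, -∞, -∞, -∞, 0]
Answer: G*[1][4] = -2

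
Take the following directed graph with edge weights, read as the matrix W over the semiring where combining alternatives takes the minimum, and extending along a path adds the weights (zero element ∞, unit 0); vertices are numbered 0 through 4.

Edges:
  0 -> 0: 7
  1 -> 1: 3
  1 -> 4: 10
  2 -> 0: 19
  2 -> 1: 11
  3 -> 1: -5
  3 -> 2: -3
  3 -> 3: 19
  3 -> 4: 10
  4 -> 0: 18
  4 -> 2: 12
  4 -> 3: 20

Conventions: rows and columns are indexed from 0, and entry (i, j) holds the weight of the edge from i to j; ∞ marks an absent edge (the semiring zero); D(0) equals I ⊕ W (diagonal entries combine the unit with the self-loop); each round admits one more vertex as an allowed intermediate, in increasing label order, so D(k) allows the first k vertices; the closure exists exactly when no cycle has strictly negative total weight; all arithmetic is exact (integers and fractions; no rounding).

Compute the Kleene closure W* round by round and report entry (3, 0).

D(0):
  [0, ∞, ∞, ∞, ∞]
  [∞, 0, ∞, ∞, 10]
  [19, 11, 0, ∞, ∞]
  [∞, -5, -3, 0, 10]
  [18, ∞, 12, 20, 0]
D(1):
  [0, ∞, ∞, ∞, ∞]
  [∞, 0, ∞, ∞, 10]
  [19, 11, 0, ∞, ∞]
  [∞, -5, -3, 0, 10]
  [18, ∞, 12, 20, 0]
D(2):
  [0, ∞, ∞, ∞, ∞]
  [∞, 0, ∞, ∞, 10]
  [19, 11, 0, ∞, 21]
  [∞, -5, -3, 0, 5]
  [18, ∞, 12, 20, 0]
D(3):
  [0, ∞, ∞, ∞, ∞]
  [∞, 0, ∞, ∞, 10]
  [19, 11, 0, ∞, 21]
  [16, -5, -3, 0, 5]
  [18, 23, 12, 20, 0]
D(4):
  [0, ∞, ∞, ∞, ∞]
  [∞, 0, ∞, ∞, 10]
  [19, 11, 0, ∞, 21]
  [16, -5, -3, 0, 5]
  [18, 15, 12, 20, 0]
D(5):
  [0, ∞, ∞, ∞, ∞]
  [28, 0, 22, 30, 10]
  [19, 11, 0, 41, 21]
  [16, -5, -3, 0, 5]
  [18, 15, 12, 20, 0]
Answer: W*[3][0] = 16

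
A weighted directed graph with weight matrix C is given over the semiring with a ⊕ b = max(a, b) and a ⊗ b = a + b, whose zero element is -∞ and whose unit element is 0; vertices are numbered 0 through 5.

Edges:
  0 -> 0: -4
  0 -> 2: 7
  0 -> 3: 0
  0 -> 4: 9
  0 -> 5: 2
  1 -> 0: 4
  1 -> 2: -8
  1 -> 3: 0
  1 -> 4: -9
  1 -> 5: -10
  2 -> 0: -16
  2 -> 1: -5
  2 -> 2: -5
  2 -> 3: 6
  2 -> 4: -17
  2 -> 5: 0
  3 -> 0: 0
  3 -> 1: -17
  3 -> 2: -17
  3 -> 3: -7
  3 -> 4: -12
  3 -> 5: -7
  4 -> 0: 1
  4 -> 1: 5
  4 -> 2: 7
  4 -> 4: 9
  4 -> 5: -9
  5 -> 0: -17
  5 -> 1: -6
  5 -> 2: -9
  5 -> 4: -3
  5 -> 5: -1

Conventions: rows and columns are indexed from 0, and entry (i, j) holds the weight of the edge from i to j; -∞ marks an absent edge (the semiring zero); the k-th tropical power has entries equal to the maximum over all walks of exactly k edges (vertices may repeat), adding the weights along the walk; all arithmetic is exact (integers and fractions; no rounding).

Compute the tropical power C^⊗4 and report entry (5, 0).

C^⊗2:
  [10, 14, 16, 13, 18, 7]
  [0, -4, 11, 4, 13, 6]
  [6, -6, -9, 1, -3, -1]
  [-4, -7, 7, 0, 9, 2]
  [10, 14, 16, 13, 18, 7]
  [-2, 2, 4, -3, 6, -2]
C^⊗3:
  [19, 23, 25, 22, 27, 16]
  [14, 18, 20, 17, 22, 11]
  [2, 2, 13, 6, 15, 8]
  [10, 14, 16, 13, 18, 7]
  [19, 23, 25, 22, 27, 16]
  [7, 11, 13, 10, 15, 4]
C^⊗4:
  [28, 32, 34, 31, 36, 25]
  [23, 27, 29, 26, 31, 20]
  [16, 20, 22, 19, 24, 13]
  [19, 23, 25, 22, 27, 16]
  [28, 32, 34, 31, 36, 25]
  [16, 20, 22, 19, 24, 13]
Key observation: the optimum is the walk 5->4->4->4->0, with weight (-3) + 9 + 9 + 1 = 16.
Optimal value attained by: walk 5->4->4->4->0.
Answer: (C^⊗4)[5][0] = 16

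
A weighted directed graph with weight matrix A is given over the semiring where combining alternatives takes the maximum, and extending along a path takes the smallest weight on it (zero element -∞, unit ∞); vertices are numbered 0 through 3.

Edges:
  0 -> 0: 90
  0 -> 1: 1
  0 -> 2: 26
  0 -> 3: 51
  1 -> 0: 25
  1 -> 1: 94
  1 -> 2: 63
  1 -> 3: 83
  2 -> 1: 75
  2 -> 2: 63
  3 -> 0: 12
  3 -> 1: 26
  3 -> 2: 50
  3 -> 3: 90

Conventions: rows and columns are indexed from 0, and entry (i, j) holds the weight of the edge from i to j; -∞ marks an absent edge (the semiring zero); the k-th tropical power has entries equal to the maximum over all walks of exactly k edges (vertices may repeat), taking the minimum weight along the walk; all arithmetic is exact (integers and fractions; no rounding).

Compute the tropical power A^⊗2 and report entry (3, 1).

A^⊗2:
  [90, 26, 50, 51]
  [25, 94, 63, 83]
  [25, 75, 63, 75]
  [25, 50, 50, 90]
Key observation: the optimum is the walk 3->2->1, with weight 50 min 75 = 50.
Optimal value attained by: walk 3->2->1.
Answer: (A^⊗2)[3][1] = 50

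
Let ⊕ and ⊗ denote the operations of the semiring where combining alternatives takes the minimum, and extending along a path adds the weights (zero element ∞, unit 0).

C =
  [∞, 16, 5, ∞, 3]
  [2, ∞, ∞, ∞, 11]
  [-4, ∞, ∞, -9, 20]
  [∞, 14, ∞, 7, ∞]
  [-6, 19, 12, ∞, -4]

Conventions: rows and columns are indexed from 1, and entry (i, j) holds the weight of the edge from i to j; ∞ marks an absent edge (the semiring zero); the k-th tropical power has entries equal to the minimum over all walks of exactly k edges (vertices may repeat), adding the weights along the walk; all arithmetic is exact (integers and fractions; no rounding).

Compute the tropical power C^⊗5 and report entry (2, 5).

C^⊗2:
  [-3, 22, 15, -4, -1]
  [5, 18, 7, ∞, 5]
  [14, 5, 1, -2, -1]
  [16, 21, ∞, 14, 25]
  [-10, 10, -1, 3, -8]
C^⊗3:
  [-7, 10, 2, 3, -5]
  [-1, 21, 10, -2, 1]
  [-7, 12, 11, -8, -5]
  [19, 28, 21, 21, 19]
  [-14, 6, -5, -10, -12]
C^⊗4:
  [-11, 9, -2, -7, -9]
  [-5, 12, 4, 1, -3]
  [-11, 6, -2, -1, -9]
  [13, 35, 24, 12, 15]
  [-18, 2, -9, -14, -16]
C^⊗5:
  [-15, 5, -6, -11, -13]
  [-9, 11, 0, -5, -7]
  [-15, 5, -6, -11, -13]
  [9, 26, 18, 15, 11]
  [-22, -2, -13, -18, -20]
Key observation: the optimum is the walk 2->1->5->5->5->5, with weight 2 + 3 + (-4) + (-4) + (-4) = -7.
Optimal value attained by: walk 2->1->5->5->5->5.
Answer: (C^⊗5)[2][5] = -7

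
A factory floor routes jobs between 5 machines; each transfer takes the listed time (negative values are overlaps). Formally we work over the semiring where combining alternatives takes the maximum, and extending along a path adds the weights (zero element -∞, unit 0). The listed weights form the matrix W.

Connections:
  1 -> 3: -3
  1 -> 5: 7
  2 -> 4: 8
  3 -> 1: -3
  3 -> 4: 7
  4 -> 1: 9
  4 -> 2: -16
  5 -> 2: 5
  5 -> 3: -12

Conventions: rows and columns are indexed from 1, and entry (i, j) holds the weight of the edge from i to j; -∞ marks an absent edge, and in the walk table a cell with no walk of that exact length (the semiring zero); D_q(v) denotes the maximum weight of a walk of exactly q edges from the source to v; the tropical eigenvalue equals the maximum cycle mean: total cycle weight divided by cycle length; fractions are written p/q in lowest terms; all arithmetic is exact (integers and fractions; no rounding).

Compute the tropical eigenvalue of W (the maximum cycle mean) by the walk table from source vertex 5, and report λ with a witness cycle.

q=0: [-∞, -∞, -∞, -∞, 0]
q=1: [-∞, 5, -12, -∞, -∞]
q=2: [-15, -∞, -∞, 13, -∞]
q=3: [22, -3, -18, -∞, -8]
q=4: [-21, -3, 19, 5, 29]
q=5: [16, 34, 17, 26, -14]
Optimal cycle mean attained by: cycle 1->5->2->4->1, total 7 + 5 + 8 + 9, length 4.
Answer: λ = 29/4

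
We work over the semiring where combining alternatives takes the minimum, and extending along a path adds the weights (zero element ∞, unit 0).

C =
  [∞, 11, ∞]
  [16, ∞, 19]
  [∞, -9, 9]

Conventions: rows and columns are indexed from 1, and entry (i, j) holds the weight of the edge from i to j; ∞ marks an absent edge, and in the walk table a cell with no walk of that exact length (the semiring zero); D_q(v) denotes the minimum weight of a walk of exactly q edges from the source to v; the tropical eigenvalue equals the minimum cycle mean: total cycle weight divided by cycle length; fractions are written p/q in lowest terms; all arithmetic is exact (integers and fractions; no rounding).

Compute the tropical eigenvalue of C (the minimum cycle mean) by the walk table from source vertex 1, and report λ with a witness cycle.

q=0: [0, ∞, ∞]
q=1: [∞, 11, ∞]
q=2: [27, ∞, 30]
q=3: [∞, 21, 39]
Optimal cycle mean attained by: cycle 2->3->2, total 19 + (-9), length 2.
Answer: λ = 5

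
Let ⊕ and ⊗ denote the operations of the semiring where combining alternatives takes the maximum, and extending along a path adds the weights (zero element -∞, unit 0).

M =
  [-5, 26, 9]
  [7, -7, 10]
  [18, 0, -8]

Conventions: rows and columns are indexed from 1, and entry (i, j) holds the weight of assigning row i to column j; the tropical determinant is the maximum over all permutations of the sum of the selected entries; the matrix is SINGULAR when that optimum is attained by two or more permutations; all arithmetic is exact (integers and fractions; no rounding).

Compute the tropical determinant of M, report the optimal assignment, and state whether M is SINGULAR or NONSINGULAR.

σ = (1, 2, 3): (-5) + (-7) + (-8) = -20
σ = (1, 3, 2): (-5) + 10 + 0 = 5
σ = (2, 1, 3): 26 + 7 + (-8) = 25
σ = (2, 3, 1): 26 + 10 + 18 = 54
σ = (3, 1, 2): 9 + 7 + 0 = 16
σ = (3, 2, 1): 9 + (-7) + 18 = 20
Optimal value attained by: σ = (2, 3, 1).
Answer: det⊕(M) = 54; verdict: NONSINGULAR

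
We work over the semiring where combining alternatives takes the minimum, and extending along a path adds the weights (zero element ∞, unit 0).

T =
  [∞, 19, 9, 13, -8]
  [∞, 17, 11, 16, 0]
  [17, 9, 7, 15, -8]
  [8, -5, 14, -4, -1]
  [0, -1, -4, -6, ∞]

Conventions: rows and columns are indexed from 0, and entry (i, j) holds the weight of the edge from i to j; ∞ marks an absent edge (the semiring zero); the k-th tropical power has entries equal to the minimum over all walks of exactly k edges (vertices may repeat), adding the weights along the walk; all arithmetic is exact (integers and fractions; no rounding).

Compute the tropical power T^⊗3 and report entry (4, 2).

T^⊗2:
  [-8, -9, -12, -14, 1]
  [0, -1, -4, -6, 3]
  [-8, -9, -12, -14, -1]
  [-1, -9, -5, -8, -5]
  [2, -11, 3, -10, -12]
T^⊗3:
  [-6, -19, -5, -18, -20]
  [2, -11, -1, -10, -12]
  [-6, -19, -5, -18, -20]
  [-5, -13, -9, -12, -13]
  [-12, -15, -16, -18, -11]
Key observation: the optimum is the walk 4->2->4->2, with weight (-4) + (-8) + (-4) = -16.
Optimal value attained by: walk 4->2->4->2.
Answer: (T^⊗3)[4][2] = -16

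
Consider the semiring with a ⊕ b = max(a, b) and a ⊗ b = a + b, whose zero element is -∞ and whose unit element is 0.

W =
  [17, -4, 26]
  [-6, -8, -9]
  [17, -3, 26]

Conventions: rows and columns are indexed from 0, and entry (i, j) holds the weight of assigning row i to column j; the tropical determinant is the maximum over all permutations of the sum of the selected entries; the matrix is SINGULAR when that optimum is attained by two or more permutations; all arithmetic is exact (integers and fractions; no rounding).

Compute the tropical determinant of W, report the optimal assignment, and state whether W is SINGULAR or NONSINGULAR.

σ = (0, 1, 2): 17 + (-8) + 26 = 35
σ = (0, 2, 1): 17 + (-9) + (-3) = 5
σ = (1, 0, 2): (-4) + (-6) + 26 = 16
σ = (1, 2, 0): (-4) + (-9) + 17 = 4
σ = (2, 0, 1): 26 + (-6) + (-3) = 17
σ = (2, 1, 0): 26 + (-8) + 17 = 35
Optimal value attained by: σ = (0, 1, 2).
Answer: det⊕(W) = 35; verdict: SINGULAR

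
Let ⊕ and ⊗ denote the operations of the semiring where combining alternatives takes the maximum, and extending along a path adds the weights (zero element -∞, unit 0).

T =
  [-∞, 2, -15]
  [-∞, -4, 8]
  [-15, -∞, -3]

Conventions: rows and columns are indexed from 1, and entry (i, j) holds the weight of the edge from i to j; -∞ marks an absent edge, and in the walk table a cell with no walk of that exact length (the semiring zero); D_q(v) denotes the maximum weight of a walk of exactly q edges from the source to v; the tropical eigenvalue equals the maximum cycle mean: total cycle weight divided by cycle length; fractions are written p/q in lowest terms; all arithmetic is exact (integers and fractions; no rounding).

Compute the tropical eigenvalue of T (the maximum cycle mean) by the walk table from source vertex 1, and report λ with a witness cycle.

q=0: [0, -∞, -∞]
q=1: [-∞, 2, -15]
q=2: [-30, -2, 10]
q=3: [-5, -6, 7]
Optimal cycle mean attained by: cycle 1->2->3->1, total 2 + 8 + (-15), length 3.
Answer: λ = -5/3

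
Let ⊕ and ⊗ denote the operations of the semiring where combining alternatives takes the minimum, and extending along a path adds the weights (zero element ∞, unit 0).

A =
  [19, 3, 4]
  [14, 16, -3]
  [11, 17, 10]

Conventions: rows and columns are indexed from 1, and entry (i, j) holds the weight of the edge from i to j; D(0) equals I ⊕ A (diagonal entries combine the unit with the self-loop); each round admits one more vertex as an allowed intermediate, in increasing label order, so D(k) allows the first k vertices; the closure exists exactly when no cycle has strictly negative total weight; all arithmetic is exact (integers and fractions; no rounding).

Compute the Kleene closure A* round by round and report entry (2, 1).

D(0):
  [0, 3, 4]
  [14, 0, -3]
  [11, 17, 0]
D(1):
  [0, 3, 4]
  [14, 0, -3]
  [11, 14, 0]
D(2):
  [0, 3, 0]
  [14, 0, -3]
  [11, 14, 0]
D(3):
  [0, 3, 0]
  [8, 0, -3]
  [11, 14, 0]
Answer: A*[2][1] = 8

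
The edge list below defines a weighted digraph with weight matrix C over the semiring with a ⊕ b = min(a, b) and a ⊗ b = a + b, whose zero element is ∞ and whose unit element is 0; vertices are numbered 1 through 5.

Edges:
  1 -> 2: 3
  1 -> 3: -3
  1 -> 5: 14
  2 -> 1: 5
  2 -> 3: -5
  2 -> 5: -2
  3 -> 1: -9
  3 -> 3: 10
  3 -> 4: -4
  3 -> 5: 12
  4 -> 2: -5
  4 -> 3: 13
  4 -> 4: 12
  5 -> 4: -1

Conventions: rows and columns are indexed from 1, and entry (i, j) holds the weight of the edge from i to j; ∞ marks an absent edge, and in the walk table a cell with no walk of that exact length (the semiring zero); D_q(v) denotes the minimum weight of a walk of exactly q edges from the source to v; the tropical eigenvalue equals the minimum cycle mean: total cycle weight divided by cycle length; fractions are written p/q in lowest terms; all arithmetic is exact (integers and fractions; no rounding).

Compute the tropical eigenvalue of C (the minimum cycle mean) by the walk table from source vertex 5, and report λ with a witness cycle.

q=0: [∞, ∞, ∞, ∞, 0]
q=1: [∞, ∞, ∞, -1, ∞]
q=2: [∞, -6, 12, 11, ∞]
q=3: [-1, 6, -11, 8, -8]
q=4: [-20, 2, -4, -15, 1]
q=5: [-13, -20, -23, -8, -6]
Optimal cycle mean attained by: cycle 1->3->1, total (-3) + (-9), length 2.
Answer: λ = -6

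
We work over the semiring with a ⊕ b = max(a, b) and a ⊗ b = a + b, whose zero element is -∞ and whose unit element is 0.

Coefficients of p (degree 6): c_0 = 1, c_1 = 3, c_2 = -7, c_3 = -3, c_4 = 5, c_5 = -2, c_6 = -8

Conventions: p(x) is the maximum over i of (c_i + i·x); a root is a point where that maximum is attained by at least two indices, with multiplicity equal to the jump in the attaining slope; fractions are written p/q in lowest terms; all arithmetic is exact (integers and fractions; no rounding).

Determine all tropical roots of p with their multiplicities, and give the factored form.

hull edge (i=0, c=1) to (i=1, c=3): slope 2, span 1
hull edge (i=1, c=3) to (i=4, c=5): slope 2/3, span 3
hull edge (i=4, c=5) to (i=6, c=-8): slope -13/2, span 2
Factored form: p(x) = -8 ⊗ (x ⊕ (-2)) ⊗ (x ⊕ (-2/3)) ⊗ (x ⊕ (-2/3)) ⊗ (x ⊕ (-2/3)) ⊗ (x ⊕ 13/2) ⊗ (x ⊕ 13/2)
Answer: roots = -2 (mult 1), -2/3 (mult 3), 13/2 (mult 2)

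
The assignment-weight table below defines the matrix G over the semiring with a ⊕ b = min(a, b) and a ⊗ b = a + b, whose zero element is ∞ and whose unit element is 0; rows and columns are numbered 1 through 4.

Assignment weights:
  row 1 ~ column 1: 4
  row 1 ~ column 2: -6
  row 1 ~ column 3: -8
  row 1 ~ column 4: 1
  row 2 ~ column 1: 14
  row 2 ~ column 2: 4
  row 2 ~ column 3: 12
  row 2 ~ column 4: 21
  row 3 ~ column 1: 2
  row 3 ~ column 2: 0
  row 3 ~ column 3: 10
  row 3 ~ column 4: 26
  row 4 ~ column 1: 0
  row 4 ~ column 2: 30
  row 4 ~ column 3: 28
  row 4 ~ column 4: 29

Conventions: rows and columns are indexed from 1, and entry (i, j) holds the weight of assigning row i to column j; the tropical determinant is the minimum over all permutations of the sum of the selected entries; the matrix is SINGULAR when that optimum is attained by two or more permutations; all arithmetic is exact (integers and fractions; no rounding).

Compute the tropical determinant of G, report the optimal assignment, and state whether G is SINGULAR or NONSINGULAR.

σ = (1, 2, 3, 4): 4 + 4 + 10 + 29 = 47
σ = (1, 2, 4, 3): 4 + 4 + 26 + 28 = 62
σ = (1, 3, 2, 4): 4 + 12 + 0 + 29 = 45
σ = (1, 3, 4, 2): 4 + 12 + 26 + 30 = 72
σ = (1, 4, 2, 3): 4 + 21 + 0 + 28 = 53
σ = (1, 4, 3, 2): 4 + 21 + 10 + 30 = 65
σ = (2, 1, 3, 4): (-6) + 14 + 10 + 29 = 47
σ = (2, 1, 4, 3): (-6) + 14 + 26 + 28 = 62
σ = (2, 3, 1, 4): (-6) + 12 + 2 + 29 = 37
σ = (2, 3, 4, 1): (-6) + 12 + 26 + 0 = 32
σ = (2, 4, 1, 3): (-6) + 21 + 2 + 28 = 45
σ = (2, 4, 3, 1): (-6) + 21 + 10 + 0 = 25
σ = (3, 1, 2, 4): (-8) + 14 + 0 + 29 = 35
σ = (3, 1, 4, 2): (-8) + 14 + 26 + 30 = 62
σ = (3, 2, 1, 4): (-8) + 4 + 2 + 29 = 27
σ = (3, 2, 4, 1): (-8) + 4 + 26 + 0 = 22
σ = (3, 4, 1, 2): (-8) + 21 + 2 + 30 = 45
σ = (3, 4, 2, 1): (-8) + 21 + 0 + 0 = 13
σ = (4, 1, 2, 3): 1 + 14 + 0 + 28 = 43
σ = (4, 1, 3, 2): 1 + 14 + 10 + 30 = 55
σ = (4, 2, 1, 3): 1 + 4 + 2 + 28 = 35
σ = (4, 2, 3, 1): 1 + 4 + 10 + 0 = 15
σ = (4, 3, 1, 2): 1 + 12 + 2 + 30 = 45
σ = (4, 3, 2, 1): 1 + 12 + 0 + 0 = 13
Optimal value attained by: σ = (3, 4, 2, 1).
Answer: det⊕(G) = 13; verdict: SINGULAR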